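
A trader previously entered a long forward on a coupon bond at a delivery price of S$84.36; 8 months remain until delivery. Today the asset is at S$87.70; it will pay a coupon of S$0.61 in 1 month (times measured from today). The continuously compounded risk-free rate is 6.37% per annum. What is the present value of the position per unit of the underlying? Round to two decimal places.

PV(remaining coupons) I = 0.61·e^(−0.0637·1/12) = 0.6068
Current forward F = (S − I)·e^(rT) = (87.70 − 0.6068)·e^(0.0637·8/12) = 87.0932 × 1.043381 = 90.8714
Value (long) = (F − K)·e^(−rT) = (90.8714 − 84.36) × 0.958422 = 6.2407
Value = S$6.24

S$6.24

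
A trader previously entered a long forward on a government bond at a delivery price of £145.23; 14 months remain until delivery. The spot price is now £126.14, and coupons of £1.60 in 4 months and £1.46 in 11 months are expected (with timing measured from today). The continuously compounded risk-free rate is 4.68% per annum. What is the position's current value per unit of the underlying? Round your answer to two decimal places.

-£14.35

PV(remaining coupons) I = 1.60·e^(−0.0468·4/12) + 1.46·e^(−0.0468·11/12) = 2.9739
Current forward F = (S − I)·e^(rT) = (126.14 − 2.9739)·e^(0.0468·14/12) = 123.1661 × 1.056118 = 130.0779
Value (long) = (F − K)·e^(−rT) = (130.0779 − 145.23) × 0.946864 = -14.3470
Value = -£14.35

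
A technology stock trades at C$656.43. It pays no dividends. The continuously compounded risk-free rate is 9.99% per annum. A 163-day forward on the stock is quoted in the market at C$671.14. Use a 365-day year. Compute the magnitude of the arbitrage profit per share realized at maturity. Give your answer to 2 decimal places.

C$15.24 per share

Fair forward: F* = S·e^(carry·T), with carry = r = 0.0999
F* = 656.43 · e^(0.0999 × 163/365) = 656.43 · e^0.044613 = 656.43 × 1.045623 = C$686.3783
Market C$671.14 < fair C$686.3783: forward underpriced → reverse cash-and-carry (short spot, go long the forward).
At maturity, profit = |F_mkt − F*| = |671.14 − 686.3783| = C$15.24 per share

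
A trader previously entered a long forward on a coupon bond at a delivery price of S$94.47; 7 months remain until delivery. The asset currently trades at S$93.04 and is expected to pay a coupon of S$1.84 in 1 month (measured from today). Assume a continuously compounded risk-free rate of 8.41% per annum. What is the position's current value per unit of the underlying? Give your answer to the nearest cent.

S$1.27

PV(remaining coupons) I = 1.84·e^(−0.0841·1/12) = 1.8271
Current forward F = (S − I)·e^(rT) = (93.04 − 1.8271)·e^(0.0841·7/12) = 91.2129 × 1.050282 = 95.7993
Value (long) = (F − K)·e^(−rT) = (95.7993 − 94.47) × 0.952126 = 1.2657
Value = S$1.27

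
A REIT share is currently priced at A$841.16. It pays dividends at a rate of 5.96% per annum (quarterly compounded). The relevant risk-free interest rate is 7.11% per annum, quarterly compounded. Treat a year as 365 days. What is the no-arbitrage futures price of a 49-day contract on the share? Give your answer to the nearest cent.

A$842.44

F = S · (1+r/4)^(4T) / (1+q/4)^(4T)
= 841.16 × 1.009506 / 1.007974 = 841.16 × 1.001520
F = A$842.44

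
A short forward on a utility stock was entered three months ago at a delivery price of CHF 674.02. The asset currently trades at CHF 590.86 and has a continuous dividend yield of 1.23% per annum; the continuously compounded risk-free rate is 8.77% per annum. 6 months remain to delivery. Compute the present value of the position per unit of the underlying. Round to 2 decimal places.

CHF 57.87

Current fair forward for the remaining 6 months: F = S·e^((r − q)·T), (r − q) = 0.0877 − 0.0123 = 0.0754
F = 590.86 · e^(0.0754 × 6/12) = 590.86 × 1.038420 = 613.5608
Value of long forward = (F − K)·e^(−rT) = (613.5608 − 674.02) · e^(−0.0877·6/12)
= -60.4592 × 0.957098 = -57.87
Short position value = −(long value) = CHF 57.87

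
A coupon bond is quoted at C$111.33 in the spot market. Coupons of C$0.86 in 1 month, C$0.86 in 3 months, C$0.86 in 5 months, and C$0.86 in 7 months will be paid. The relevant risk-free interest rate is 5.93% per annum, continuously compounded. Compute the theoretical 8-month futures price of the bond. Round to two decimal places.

C$112.31

PV(coupons) I = 0.86·e^(−0.0593·1/12) + 0.86·e^(−0.0593·3/12) + 0.86·e^(−0.0593·5/12) + 0.86·e^(−0.0593·7/12)
I = 0.8558 + 0.8473 + 0.8390 + 0.8308 = 3.3729
F = (S − I)·e^(rT) = (111.33 − 3.3729) · e^(0.0593·8/12)
= 107.9571 · e^0.039533 = 107.9571 × 1.040325 = C$112.31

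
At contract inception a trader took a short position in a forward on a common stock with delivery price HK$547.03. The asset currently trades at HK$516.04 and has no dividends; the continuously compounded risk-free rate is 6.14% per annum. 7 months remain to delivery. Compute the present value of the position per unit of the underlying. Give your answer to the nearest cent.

HK$11.74

Current fair forward for the remaining 7 months: F = S·e^(r·T), r = 0.0614
F = 516.04 · e^(0.0614 × 7/12) = 516.04 × 1.036466 = 534.8579
Value of long forward = (F − K)·e^(−rT) = (534.8579 − 547.03) · e^(−0.0614·7/12)
= -12.1721 × 0.964817 = -11.74
Short position value = −(long value) = HK$11.74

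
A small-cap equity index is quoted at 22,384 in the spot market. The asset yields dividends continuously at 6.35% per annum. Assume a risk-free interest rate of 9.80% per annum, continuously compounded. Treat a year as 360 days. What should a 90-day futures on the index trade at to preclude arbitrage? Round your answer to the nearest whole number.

22,578

F = S·e^((r − q)T) = 22384 · e^((0.0980 − 0.0635) × 90/360)
= 22384 · e^0.008625 = 22384 × 1.008662
F = 22,578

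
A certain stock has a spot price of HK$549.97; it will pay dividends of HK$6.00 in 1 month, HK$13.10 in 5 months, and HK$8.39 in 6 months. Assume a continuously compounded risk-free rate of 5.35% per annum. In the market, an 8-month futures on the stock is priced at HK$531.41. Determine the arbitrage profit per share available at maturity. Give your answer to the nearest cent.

HK$10.60 per share

PV(dividends) I = 6.00·e^(−0.0535·1/12) + 13.10·e^(−0.0535·5/12) + 8.39·e^(−0.0535·6/12) = 26.9531
Fair futures F* = (S − I)·e^(rT) = (549.97 − 26.9531)·e^0.035667 = 523.0169 × 1.036311 = 542.0082
Market HK$531.41 < fair 542.0082: forward underpriced → reverse cash-and-carry (short the stock, invest proceeds at r, pay the dividends, go long the forward).
Profit at T = |F_mkt − F*| = |531.41 − 542.0082| = HK$10.60 per share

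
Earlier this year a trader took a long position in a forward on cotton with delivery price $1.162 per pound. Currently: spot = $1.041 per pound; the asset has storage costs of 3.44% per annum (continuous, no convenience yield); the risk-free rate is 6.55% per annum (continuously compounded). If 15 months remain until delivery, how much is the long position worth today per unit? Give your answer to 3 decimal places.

$0.016 per pound

Current fair forward for the remaining 15 months: F = S·e^((r + u)·T), (r + u) = 0.0655 + 0.0344 = 0.0999
F = 1.041 · e^(0.0999 × 15/12) = 1.041 × 1.133007 = 1.1795
Value of long forward = (F − K)·e^(−rT) = (1.1795 − 1.162) · e^(−0.0655·15/12)
= 0.0175 × 0.921387 = 0.016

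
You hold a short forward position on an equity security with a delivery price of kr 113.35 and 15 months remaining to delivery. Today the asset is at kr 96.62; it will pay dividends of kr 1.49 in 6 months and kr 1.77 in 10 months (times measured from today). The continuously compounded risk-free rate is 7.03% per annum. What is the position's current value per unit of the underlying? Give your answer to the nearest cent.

kr 10.30

PV(remaining dividends) I = 1.49·e^(−0.0703·6/12) + 1.77·e^(−0.0703·10/12) = 3.1078
Current forward F = (S − I)·e^(rT) = (96.62 − 3.1078)·e^(0.0703·15/12) = 93.5122 × 1.091852 = 102.1015
Value (long) = (F − K)·e^(−rT) = (102.1015 − 113.35) × 0.915875 = -10.3022
Short position value = −(long value) = kr 10.30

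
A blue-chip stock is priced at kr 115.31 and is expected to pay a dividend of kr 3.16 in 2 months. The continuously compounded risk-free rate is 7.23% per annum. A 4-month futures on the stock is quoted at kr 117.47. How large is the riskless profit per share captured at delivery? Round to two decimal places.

PV(dividends) I = 3.16·e^(−0.0723·2/12) = 3.1222
Fair futures F* = (S − I)·e^(rT) = (115.31 − 3.1222)·e^0.024100 = 112.1878 × 1.024393 = 114.9244
Market kr 117.47 > fair 114.9244: forward overpriced → cash-and-carry (borrow at r, buy the stock and collect the dividends, short the forward).
Profit at T = |F_mkt − F*| = |117.47 − 114.9244| = kr 2.55 per share

kr 2.55 per share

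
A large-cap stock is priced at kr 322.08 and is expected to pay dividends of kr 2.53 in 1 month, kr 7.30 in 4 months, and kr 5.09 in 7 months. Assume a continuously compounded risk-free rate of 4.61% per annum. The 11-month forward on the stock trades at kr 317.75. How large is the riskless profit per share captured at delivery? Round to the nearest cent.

kr 2.94 per share

PV(dividends) I = 2.53·e^(−0.0461·1/12) + 7.30·e^(−0.0461·4/12) + 5.09·e^(−0.0461·7/12) = 14.6639
Fair forward F* = (S − I)·e^(rT) = (322.08 − 14.6639)·e^0.042258 = 307.4161 × 1.043164 = 320.6854
Market kr 317.75 < fair 320.6854: forward underpriced → reverse cash-and-carry (short the stock, invest proceeds at r, pay the dividends, go long the forward).
Profit at T = |F_mkt − F*| = |317.75 − 320.6854| = kr 2.94 per share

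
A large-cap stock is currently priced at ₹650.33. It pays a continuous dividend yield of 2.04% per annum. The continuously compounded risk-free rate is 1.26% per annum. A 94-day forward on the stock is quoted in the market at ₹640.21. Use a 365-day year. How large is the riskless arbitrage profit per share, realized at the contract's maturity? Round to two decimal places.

₹8.81 per share

Fair forward: F* = S·e^(carry·T), with carry = (r − q) = 0.0126 − 0.0204 = -0.0078
F* = 650.33 · e^(-0.0078 × 94/365) = 650.33 · e^-0.002009 = 650.33 × 0.997993 = ₹649.0248
Market ₹640.21 < fair ₹649.0248: forward underpriced → reverse cash-and-carry (short spot, go long the forward).
At maturity, profit = |F_mkt − F*| = |640.21 − 649.0248| = ₹8.81 per share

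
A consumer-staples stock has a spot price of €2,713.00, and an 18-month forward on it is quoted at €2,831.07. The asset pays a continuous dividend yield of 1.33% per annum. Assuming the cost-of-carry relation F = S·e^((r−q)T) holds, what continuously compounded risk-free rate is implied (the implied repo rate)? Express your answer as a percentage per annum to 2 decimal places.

From F = S·e^((r−q)T): (r − q) = ln(F/S)/T
ln(2831.07/2713.00) = ln(1.043520) = 0.042600
(r − q) = 0.042600 / (18/12) = 0.028400
r = ln(F/S)/T + q = 0.028400 + 0.0133 = 0.041700
r = 4.17%

4.17%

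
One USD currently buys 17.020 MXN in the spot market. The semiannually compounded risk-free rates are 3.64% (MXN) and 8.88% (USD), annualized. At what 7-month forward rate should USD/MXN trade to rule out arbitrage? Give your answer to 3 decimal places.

By covered interest parity, F = S · (1+r_MXN/2)^(2T) / (1+r_USD/2)^(2T)
= 17.020 × 1.021265 / 1.051989 = 17.020 × 0.970794
F = 16.523 MXN per USD

16.523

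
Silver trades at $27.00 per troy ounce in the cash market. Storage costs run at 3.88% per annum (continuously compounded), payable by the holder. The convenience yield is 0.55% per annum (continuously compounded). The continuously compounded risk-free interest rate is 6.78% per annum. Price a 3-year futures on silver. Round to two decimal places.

$36.57 per troy ounce

Net carry = r + u − y = 0.0678 + 0.0388 − 0.0055 = 0.1011
F = S·e^((r+u−y)T) = 27.00 · e^(0.1011 × 3) = 27.00 · e^0.303300
= 27.00 × 1.354321 = $36.57 per troy ounce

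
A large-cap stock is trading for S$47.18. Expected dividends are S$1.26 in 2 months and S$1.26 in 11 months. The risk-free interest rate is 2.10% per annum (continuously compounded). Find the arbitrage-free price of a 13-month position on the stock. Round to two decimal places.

S$45.72

PV(dividends) I = 1.26·e^(−0.0210·2/12) + 1.26·e^(−0.0210·11/12)
I = 1.2556 + 1.2360 = 2.4916
F = (S − I)·e^(rT) = (47.18 − 2.4916) · e^(0.0210·13/12)
= 44.6884 · e^0.022750 = 44.6884 × 1.023011 = S$45.72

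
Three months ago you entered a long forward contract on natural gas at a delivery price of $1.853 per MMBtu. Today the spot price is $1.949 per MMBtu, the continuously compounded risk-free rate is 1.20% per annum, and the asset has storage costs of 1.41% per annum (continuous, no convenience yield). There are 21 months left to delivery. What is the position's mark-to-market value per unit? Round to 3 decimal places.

$0.183 per MMBtu

Current fair forward for the remaining 21 months: F = S·e^((r + u)·T), (r + u) = 0.0120 + 0.0141 = 0.0261
F = 1.949 · e^(0.0261 × 21/12) = 1.949 × 1.046734 = 2.0401
Value of long forward = (F − K)·e^(−rT) = (2.0401 − 1.853) · e^(−0.0120·21/12)
= 0.1871 × 0.979219 = 0.183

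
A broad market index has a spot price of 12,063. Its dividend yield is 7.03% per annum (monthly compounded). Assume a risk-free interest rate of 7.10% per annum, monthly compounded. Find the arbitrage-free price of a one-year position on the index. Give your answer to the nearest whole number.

F = S · (1+r/12)^(12T) / (1+q/12)^(12T)
= 12063 × 1.073357 / 1.072610 = 12063 × 1.000696
F = 12,071

12,071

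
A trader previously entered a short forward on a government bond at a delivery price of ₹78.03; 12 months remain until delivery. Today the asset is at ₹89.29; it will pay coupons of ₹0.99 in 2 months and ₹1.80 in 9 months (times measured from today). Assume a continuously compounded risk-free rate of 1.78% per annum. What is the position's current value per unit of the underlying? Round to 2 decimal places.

-₹9.87

PV(remaining coupons) I = 0.99·e^(−0.0178·2/12) + 1.80·e^(−0.0178·9/12) = 2.7632
Current forward F = (S − I)·e^(rT) = (89.29 − 2.7632)·e^(0.0178·12/12) = 86.5268 × 1.017959 = 88.0807
Value (long) = (F − K)·e^(−rT) = (88.0807 − 78.03) × 0.982357 = 9.8734
Short position value = −(long value) = -₹9.87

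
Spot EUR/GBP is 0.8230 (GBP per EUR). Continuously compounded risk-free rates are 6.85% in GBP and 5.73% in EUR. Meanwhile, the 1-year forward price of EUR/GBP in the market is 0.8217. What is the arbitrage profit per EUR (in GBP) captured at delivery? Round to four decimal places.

Fair forward: F* = S·e^(carry·T), with carry = (r_GBP − r_EUR) = 0.0685 − 0.0573 = 0.0112
F* = 0.8230 · e^(0.0112 × 1) = 0.8230 · e^0.011200 = 0.8230 × 1.011263 = 0.8323
Market 0.8217 < fair 0.8323: forward underpriced → reverse cash-and-carry (short spot, go long the forward).
At maturity, profit = |F_mkt − F*| = |0.8217 − 0.8323| = 0.0106 per EUR (in GBP)

0.0106 per EUR (in GBP)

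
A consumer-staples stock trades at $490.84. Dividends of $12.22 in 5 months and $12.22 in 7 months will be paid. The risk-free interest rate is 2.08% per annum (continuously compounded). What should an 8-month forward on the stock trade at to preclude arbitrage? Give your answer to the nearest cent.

PV(dividends) I = 12.22·e^(−0.0208·5/12) + 12.22·e^(−0.0208·7/12)
I = 12.1146 + 12.0726 = 24.1872
F = (S − I)·e^(rT) = (490.84 − 24.1872) · e^(0.0208·8/12)
= 466.6528 · e^0.013867 = 466.6528 × 1.013964 = $473.17

$473.17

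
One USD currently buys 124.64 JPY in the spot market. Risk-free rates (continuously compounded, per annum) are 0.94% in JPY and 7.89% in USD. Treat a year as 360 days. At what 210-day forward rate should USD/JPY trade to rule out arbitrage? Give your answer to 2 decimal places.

F = S·e^((r_JPY − r_USD)T) = 124.64 · e^((0.0094 − 0.0789) × 210/360)
= 124.64 · e^-0.040542 = 124.64 × 0.960269
F = 119.69 JPY per USD

119.69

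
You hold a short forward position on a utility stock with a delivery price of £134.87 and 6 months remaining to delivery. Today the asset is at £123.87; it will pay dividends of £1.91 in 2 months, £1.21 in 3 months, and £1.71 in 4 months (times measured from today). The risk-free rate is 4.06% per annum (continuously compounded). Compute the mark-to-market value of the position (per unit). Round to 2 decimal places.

£13.07

PV(remaining dividends) I = 1.91·e^(−0.0406·2/12) + 1.21·e^(−0.0406·3/12) + 1.71·e^(−0.0406·4/12) = 4.7819
Current forward F = (S − I)·e^(rT) = (123.87 − 4.7819)·e^(0.0406·6/12) = 119.0881 × 1.020507 = 121.5302
Value (long) = (F − K)·e^(−rT) = (121.5302 − 134.87) × 0.979905 = -13.0717
Short position value = −(long value) = £13.07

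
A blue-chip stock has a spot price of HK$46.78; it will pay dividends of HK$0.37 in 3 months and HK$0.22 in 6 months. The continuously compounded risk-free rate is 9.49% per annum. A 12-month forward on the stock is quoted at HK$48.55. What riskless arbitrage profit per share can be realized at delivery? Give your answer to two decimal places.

PV(dividends) I = 0.37·e^(−0.0949·3/12) + 0.22·e^(−0.0949·6/12) = 0.5711
Fair forward F* = (S − I)·e^(rT) = (46.78 − 0.5711)·e^0.094900 = 46.2089 × 1.099549 = 50.8089
Market HK$48.55 < fair 50.8089: forward underpriced → reverse cash-and-carry (short the stock, invest proceeds at r, pay the dividends, go long the forward).
Profit at T = |F_mkt − F*| = |48.55 − 50.8089| = HK$2.26 per share

HK$2.26 per share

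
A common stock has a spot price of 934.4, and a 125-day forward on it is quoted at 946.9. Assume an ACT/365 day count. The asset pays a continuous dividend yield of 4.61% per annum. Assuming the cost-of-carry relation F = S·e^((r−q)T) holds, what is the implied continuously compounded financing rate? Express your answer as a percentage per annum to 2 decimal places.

8.49%

From F = S·e^((r−q)T): (r − q) = ln(F/S)/T
ln(946.9/934.4) = ln(1.013378) = 0.013289
(r − q) = 0.013289 / (125/365) = 0.038804
r = ln(F/S)/T + q = 0.038804 + 0.0461 = 0.084904
r = 8.49%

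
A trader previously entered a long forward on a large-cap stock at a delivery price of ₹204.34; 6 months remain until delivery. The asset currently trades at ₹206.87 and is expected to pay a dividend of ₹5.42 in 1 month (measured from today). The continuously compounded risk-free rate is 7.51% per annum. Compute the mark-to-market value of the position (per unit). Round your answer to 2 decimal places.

PV(remaining dividends) I = 5.42·e^(−0.0751·1/12) = 5.3862
Current forward F = (S − I)·e^(rT) = (206.87 − 5.3862)·e^(0.0751·6/12) = 201.4838 × 1.038264 = 209.1934
Value (long) = (F − K)·e^(−rT) = (209.1934 − 204.34) × 0.963146 = 4.6745
Value = ₹4.67

₹4.67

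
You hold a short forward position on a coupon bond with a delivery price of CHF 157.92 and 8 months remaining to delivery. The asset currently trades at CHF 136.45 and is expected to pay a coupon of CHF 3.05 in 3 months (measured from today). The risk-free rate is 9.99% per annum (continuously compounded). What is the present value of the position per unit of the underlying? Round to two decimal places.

CHF 14.27

PV(remaining coupons) I = 3.05·e^(−0.0999·3/12) = 2.9748
Current forward F = (S − I)·e^(rT) = (136.45 − 2.9748)·e^(0.0999·8/12) = 133.4752 × 1.068868 = 142.6674
Value (long) = (F − K)·e^(−rT) = (142.6674 − 157.92) × 0.935569 = -14.2699
Short position value = −(long value) = CHF 14.27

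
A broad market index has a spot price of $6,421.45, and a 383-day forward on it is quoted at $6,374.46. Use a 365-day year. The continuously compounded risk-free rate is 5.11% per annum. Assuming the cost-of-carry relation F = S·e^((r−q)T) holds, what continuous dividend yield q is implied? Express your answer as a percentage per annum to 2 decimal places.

From F = S·e^((r−q)T): (r − q) = ln(F/S)/T
ln(6374.46/6421.45) = ln(0.992682) = -0.007345
(r − q) = -0.007345 / (383/365) = -0.007000
q = r − ln(F/S)/T = 0.0511 + 0.007000 = 0.058100
q = 5.81%

5.81%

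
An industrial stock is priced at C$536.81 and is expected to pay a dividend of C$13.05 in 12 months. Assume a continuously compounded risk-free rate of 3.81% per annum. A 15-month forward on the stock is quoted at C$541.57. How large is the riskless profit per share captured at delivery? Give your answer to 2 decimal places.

C$8.25 per share

PV(dividends) I = 13.05·e^(−0.0381·12/12) = 12.5621
Fair forward F* = (S − I)·e^(rT) = (536.81 − 12.5621)·e^0.047625 = 524.2479 × 1.048777 = 549.8191
Market C$541.57 < fair 549.8191: forward underpriced → reverse cash-and-carry (short the stock, invest proceeds at r, pay the dividends, go long the forward).
Profit at T = |F_mkt − F*| = |541.57 − 549.8191| = C$8.25 per share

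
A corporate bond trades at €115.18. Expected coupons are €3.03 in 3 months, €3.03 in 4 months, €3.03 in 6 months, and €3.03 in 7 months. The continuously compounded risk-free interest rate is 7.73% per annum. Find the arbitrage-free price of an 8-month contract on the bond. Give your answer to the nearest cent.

€108.91

PV(coupons) I = 3.03·e^(−0.0773·3/12) + 3.03·e^(−0.0773·4/12) + 3.03·e^(−0.0773·6/12) + 3.03·e^(−0.0773·7/12)
I = 2.9720 + 2.9529 + 2.9151 + 2.8964 = 11.7364
F = (S − I)·e^(rT) = (115.18 − 11.7364) · e^(0.0773·8/12)
= 103.4436 · e^0.051533 = 103.4436 × 1.052884 = €108.91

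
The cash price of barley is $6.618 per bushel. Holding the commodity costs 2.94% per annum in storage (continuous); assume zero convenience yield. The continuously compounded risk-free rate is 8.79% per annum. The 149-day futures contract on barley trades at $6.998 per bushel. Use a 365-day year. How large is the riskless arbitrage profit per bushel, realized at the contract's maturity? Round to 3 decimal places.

Fair futures: F* = S·e^(carry·T), with carry = (r + u) = 0.0879 + 0.0294 = 0.1173
F* = 6.618 · e^(0.1173 × 149/365) = 6.618 · e^0.047884 = 6.618 × 1.049049 = $6.9426
Market $6.998 > fair $6.9426: forward overpriced → cash-and-carry (buy spot, short the forward).
At maturity, profit = |F_mkt − F*| = |6.998 − 6.9426| = $0.055 per bushel

$0.055 per bushel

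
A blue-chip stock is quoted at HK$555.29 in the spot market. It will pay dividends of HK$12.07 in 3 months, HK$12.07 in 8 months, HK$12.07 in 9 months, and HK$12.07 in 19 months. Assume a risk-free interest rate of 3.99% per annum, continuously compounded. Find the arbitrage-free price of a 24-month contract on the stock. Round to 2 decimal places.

HK$550.79

PV(dividends) I = 12.07·e^(−0.0399·3/12) + 12.07·e^(−0.0399·8/12) + 12.07·e^(−0.0399·9/12) + 12.07·e^(−0.0399·19/12)
I = 11.9502 + 11.7532 + 11.7142 + 11.3311 = 46.7487
F = (S − I)·e^(rT) = (555.29 − 46.7487) · e^(0.0399·24/12)
= 508.5413 · e^0.079800 = 508.5413 × 1.083070 = HK$550.79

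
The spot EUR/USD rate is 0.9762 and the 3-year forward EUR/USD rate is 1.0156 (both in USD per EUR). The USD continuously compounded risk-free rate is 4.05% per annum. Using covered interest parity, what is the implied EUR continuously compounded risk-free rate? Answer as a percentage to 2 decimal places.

2.73%

F = S·e^((r_USD − r_EUR)T) ⇒ r_EUR = r_USD − ln(F/S)/T
ln(1.0156/0.9762) = 0.039567; /(3) = 0.013189
r_EUR = 0.0405 − 0.013189 = 0.027311
r_EUR = 2.73%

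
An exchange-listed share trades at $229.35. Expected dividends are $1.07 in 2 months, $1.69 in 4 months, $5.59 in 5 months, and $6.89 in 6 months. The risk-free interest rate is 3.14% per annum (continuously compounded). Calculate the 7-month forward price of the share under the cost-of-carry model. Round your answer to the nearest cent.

PV(dividends) I = 1.07·e^(−0.0314·2/12) + 1.69·e^(−0.0314·4/12) + 5.59·e^(−0.0314·5/12) + 6.89·e^(−0.0314·6/12)
I = 1.0644 + 1.6724 + 5.5173 + 6.7827 = 15.0368
F = (S − I)·e^(rT) = (229.35 − 15.0368) · e^(0.0314·7/12)
= 214.3132 · e^0.018317 = 214.3132 × 1.018486 = $218.27

$218.27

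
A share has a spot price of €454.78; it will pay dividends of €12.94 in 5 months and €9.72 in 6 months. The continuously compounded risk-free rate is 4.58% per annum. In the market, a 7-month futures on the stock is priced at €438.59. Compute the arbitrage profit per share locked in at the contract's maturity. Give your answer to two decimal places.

PV(dividends) I = 12.94·e^(−0.0458·5/12) + 9.72·e^(−0.0458·6/12) = 22.1953
Fair futures F* = (S − I)·e^(rT) = (454.78 − 22.1953)·e^0.026717 = 432.5847 × 1.027077 = 444.2978
Market €438.59 < fair 444.2978: forward underpriced → reverse cash-and-carry (short the stock, invest proceeds at r, pay the dividends, go long the forward).
Profit at T = |F_mkt − F*| = |438.59 − 444.2978| = €5.71 per share

€5.71 per share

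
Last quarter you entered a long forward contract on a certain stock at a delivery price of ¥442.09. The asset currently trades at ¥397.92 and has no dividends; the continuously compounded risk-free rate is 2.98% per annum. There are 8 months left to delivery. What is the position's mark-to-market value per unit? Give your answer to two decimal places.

Current fair forward for the remaining 8 months: F = S·e^(r·T), r = 0.0298
F = 397.92 · e^(0.0298 × 8/12) = 397.92 × 1.020065 = 405.9043
Value of long forward = (F − K)·e^(−rT) = (405.9043 − 442.09) · e^(−0.0298·8/12)
= -36.1857 × 0.980329 = -35.47

-¥35.47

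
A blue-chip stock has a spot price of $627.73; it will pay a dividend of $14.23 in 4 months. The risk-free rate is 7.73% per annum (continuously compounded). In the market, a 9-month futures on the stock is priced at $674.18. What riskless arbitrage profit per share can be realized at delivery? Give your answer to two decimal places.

PV(dividends) I = 14.23·e^(−0.0773·4/12) = 13.8680
Fair futures F* = (S − I)·e^(rT) = (627.73 − 13.8680)·e^0.057975 = 613.8620 × 1.059689 = 650.5028
Market $674.18 > fair 650.5028: forward overpriced → cash-and-carry (borrow at r, buy the stock and collect the dividends, short the forward).
Profit at T = |F_mkt − F*| = |674.18 − 650.5028| = $23.68 per share

$23.68 per share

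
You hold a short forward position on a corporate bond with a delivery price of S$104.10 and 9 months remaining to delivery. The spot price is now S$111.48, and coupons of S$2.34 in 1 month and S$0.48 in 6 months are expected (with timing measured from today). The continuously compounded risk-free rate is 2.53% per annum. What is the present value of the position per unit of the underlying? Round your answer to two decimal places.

PV(remaining coupons) I = 2.34·e^(−0.0253·1/12) + 0.48·e^(−0.0253·6/12) = 2.8090
Current forward F = (S − I)·e^(rT) = (111.48 − 2.8090)·e^(0.0253·9/12) = 108.6710 × 1.019156 = 110.7527
Value (long) = (F − K)·e^(−rT) = (110.7527 − 104.10) × 0.981204 = 6.5277
Short position value = −(long value) = -S$6.53

-S$6.53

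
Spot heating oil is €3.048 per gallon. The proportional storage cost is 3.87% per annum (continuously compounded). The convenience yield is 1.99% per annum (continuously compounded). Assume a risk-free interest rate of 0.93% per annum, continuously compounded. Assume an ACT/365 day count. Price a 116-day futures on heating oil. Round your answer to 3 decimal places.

€3.075 per gallon

Net carry = r + u − y = 0.0093 + 0.0387 − 0.0199 = 0.0281
F = S·e^((r+u−y)T) = 3.048 · e^(0.0281 × 116/365) = 3.048 · e^0.008930
= 3.048 × 1.008970 = €3.075 per gallon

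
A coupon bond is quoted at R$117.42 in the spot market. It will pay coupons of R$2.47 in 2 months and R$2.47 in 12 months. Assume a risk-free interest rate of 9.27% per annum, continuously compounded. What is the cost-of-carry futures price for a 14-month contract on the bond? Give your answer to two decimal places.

PV(coupons) I = 2.47·e^(−0.0927·2/12) + 2.47·e^(−0.0927·12/12)
I = 2.4321 + 2.2513 = 4.6834
F = (S − I)·e^(rT) = (117.42 − 4.6834) · e^(0.0927·14/12)
= 112.7366 · e^0.108150 = 112.7366 × 1.114215 = R$125.61

R$125.61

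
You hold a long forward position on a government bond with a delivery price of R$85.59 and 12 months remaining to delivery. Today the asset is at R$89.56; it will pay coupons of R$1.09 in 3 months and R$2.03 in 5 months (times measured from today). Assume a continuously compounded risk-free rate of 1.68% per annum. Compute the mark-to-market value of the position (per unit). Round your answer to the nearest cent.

PV(remaining coupons) I = 1.09·e^(−0.0168·3/12) + 2.03·e^(−0.0168·5/12) = 3.1013
Current forward F = (S − I)·e^(rT) = (89.56 − 3.1013)·e^(0.0168·12/12) = 86.4587 × 1.016942 = 87.9235
Value (long) = (F − K)·e^(−rT) = (87.9235 − 85.59) × 0.983340 = 2.2946
Value = R$2.29

R$2.29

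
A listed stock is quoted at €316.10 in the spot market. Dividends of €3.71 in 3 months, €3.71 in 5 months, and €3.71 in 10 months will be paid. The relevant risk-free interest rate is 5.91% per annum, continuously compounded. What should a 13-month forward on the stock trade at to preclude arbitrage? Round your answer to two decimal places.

€325.48

PV(dividends) I = 3.71·e^(−0.0591·3/12) + 3.71·e^(−0.0591·5/12) + 3.71·e^(−0.0591·10/12)
I = 3.6556 + 3.6198 + 3.5317 = 10.8071
F = (S − I)·e^(rT) = (316.10 − 10.8071) · e^(0.0591·13/12)
= 305.2929 · e^0.064025 = 305.2929 × 1.066119 = €325.48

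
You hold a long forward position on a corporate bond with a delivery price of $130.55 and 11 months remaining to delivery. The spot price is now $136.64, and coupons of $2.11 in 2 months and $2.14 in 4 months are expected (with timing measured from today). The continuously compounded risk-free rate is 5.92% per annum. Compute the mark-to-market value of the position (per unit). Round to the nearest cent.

PV(remaining coupons) I = 2.11·e^(−0.0592·2/12) + 2.14·e^(−0.0592·4/12) = 4.1875
Current forward F = (S − I)·e^(rT) = (136.64 − 4.1875)·e^(0.0592·11/12) = 132.4525 × 1.055766 = 139.8388
Value (long) = (F − K)·e^(−rT) = (139.8388 − 130.55) × 0.947179 = 8.7982
Value = $8.80

$8.80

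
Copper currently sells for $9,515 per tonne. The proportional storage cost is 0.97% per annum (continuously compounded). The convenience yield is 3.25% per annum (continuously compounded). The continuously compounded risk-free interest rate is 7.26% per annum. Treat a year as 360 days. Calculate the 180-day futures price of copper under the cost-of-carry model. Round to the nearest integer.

Net carry = r + u − y = 0.0726 + 0.0097 − 0.0325 = 0.0498
F = S·e^((r+u−y)T) = 9515 · e^(0.0498 × 180/360) = 9515 · e^0.024900
= 9515 × 1.025213 = $9,755 per tonne

$9,755 per tonne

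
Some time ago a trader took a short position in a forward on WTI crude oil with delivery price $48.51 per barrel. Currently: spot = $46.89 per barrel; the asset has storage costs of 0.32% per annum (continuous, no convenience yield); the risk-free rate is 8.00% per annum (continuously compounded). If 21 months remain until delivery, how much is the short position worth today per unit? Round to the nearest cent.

-$4.98 per barrel

Current fair forward for the remaining 21 months: F = S·e^((r + u)·T), (r + u) = 0.0800 + 0.0032 = 0.0832
F = 46.89 · e^(0.0832 × 21/12) = 46.89 × 1.156733 = 54.2392
Value of long forward = (F − K)·e^(−rT) = (54.2392 − 48.51) · e^(−0.0800·21/12)
= 5.7292 × 0.869358 = 4.98
Short position value = −(long value) = -$4.98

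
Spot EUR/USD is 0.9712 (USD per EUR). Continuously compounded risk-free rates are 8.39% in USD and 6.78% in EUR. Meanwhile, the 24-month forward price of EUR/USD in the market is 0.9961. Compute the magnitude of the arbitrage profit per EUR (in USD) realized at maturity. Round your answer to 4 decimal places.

Fair forward: F* = S·e^(carry·T), with carry = (r_USD − r_EUR) = 0.0839 − 0.0678 = 0.0161
F* = 0.9712 · e^(0.0161 × 24/12) = 0.9712 · e^0.032200 = 0.9712 × 1.032724 = 1.0030
Market 0.9961 < fair 1.0030: forward underpriced → reverse cash-and-carry (short spot, go long the forward).
At maturity, profit = |F_mkt − F*| = |0.9961 − 1.0030| = 0.0069 per EUR (in USD)

0.0069 per EUR (in USD)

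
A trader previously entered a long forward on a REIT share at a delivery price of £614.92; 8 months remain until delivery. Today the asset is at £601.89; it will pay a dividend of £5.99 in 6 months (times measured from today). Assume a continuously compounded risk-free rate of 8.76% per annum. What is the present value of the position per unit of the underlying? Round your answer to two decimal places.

PV(remaining dividends) I = 5.99·e^(−0.0876·6/12) = 5.7333
Current forward F = (S − I)·e^(rT) = (601.89 − 5.7333)·e^(0.0876·8/12) = 596.1567 × 1.060139 = 632.0090
Value (long) = (F − K)·e^(−rT) = (632.0090 − 614.92) × 0.943273 = 16.1196
Value = £16.12

£16.12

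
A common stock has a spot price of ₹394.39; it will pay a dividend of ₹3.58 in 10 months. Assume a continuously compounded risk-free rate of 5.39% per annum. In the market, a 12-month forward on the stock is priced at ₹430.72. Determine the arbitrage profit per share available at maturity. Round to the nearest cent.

₹18.10 per share

PV(dividends) I = 3.58·e^(−0.0539·10/12) = 3.4228
Fair forward F* = (S − I)·e^(rT) = (394.39 − 3.4228)·e^0.053900 = 390.9672 × 1.055379 = 412.6186
Market ₹430.72 > fair 412.6186: forward overpriced → cash-and-carry (borrow at r, buy the stock and collect the dividends, short the forward).
Profit at T = |F_mkt − F*| = |430.72 − 412.6186| = ₹18.10 per share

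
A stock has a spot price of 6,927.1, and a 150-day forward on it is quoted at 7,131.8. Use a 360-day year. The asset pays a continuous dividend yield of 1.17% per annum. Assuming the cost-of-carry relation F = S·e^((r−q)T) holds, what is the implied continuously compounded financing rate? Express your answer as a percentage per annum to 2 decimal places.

8.16%

From F = S·e^((r−q)T): (r − q) = ln(F/S)/T
ln(7131.8/6927.1) = ln(1.029551) = 0.029123
(r − q) = 0.029123 / (150/360) = 0.069895
r = ln(F/S)/T + q = 0.069895 + 0.0117 = 0.081595
r = 8.16%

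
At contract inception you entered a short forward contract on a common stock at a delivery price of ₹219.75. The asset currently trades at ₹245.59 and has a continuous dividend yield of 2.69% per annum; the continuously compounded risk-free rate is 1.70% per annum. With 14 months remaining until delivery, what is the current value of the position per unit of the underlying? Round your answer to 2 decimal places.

Current fair forward for the remaining 14 months: F = S·e^((r − q)·T), (r − q) = 0.0170 − 0.0269 = -0.0099
F = 245.59 · e^(-0.0099 × 14/12) = 245.59 × 0.988516 = 242.7696
Value of long forward = (F − K)·e^(−rT) = (242.7696 − 219.75) · e^(−0.0170·14/12)
= 23.0196 × 0.980362 = 22.57
Short position value = −(long value) = -₹22.57

-₹22.57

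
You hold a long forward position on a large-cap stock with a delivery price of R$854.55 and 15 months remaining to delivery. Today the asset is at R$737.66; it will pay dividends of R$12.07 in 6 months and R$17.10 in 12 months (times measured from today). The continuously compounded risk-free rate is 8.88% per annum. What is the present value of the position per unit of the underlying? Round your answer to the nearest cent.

PV(remaining dividends) I = 12.07·e^(−0.0888·6/12) + 17.10·e^(−0.0888·12/12) = 27.1928
Current forward F = (S − I)·e^(rT) = (737.66 − 27.1928)·e^(0.0888·15/12) = 710.4672 × 1.117395 = 793.8725
Value (long) = (F − K)·e^(−rT) = (793.8725 − 854.55) × 0.894939 = -54.3027
Value = -R$54.30

-R$54.30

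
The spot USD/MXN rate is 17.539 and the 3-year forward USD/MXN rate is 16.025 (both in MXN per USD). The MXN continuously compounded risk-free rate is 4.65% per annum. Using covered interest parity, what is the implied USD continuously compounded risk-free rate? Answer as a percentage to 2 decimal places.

7.66%

F = S·e^((r_MXN − r_USD)T) ⇒ r_USD = r_MXN − ln(F/S)/T
ln(16.025/17.539) = -0.090277; /(3) = -0.030092
r_USD = 0.0465 + 0.030092 = 0.076592
r_USD = 7.66%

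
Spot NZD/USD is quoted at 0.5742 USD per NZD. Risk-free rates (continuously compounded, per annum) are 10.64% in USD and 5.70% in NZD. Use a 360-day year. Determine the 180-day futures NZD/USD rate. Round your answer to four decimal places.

0.5886

F = S·e^((r_USD − r_NZD)T) = 0.5742 · e^((0.1064 − 0.0570) × 180/360)
= 0.5742 · e^0.024700 = 0.5742 × 1.025008
F = 0.5886 USD per NZD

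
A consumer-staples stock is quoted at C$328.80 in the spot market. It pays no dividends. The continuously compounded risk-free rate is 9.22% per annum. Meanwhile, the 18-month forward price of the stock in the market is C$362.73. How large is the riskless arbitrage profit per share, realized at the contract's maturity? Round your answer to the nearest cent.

Fair forward: F* = S·e^(carry·T), with carry = r = 0.0922
F* = 328.80 · e^(0.0922 × 18/12) = 328.80 · e^0.138300 = 328.80 × 1.148320 = C$377.5676
Market C$362.73 < fair C$377.5676: forward underpriced → reverse cash-and-carry (short spot, go long the forward).
At maturity, profit = |F_mkt − F*| = |362.73 − 377.5676| = C$14.84 per share

C$14.84 per share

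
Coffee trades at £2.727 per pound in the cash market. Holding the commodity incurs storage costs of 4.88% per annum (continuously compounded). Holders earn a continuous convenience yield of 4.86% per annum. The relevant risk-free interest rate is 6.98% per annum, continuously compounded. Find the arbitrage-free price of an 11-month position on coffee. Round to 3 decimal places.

Net carry = r + u − y = 0.0698 + 0.0488 − 0.0486 = 0.0700
F = S·e^((r+u−y)T) = 2.727 · e^(0.0700 × 11/12) = 2.727 · e^0.064167
= 2.727 × 1.066270 = £2.908 per pound

£2.908 per pound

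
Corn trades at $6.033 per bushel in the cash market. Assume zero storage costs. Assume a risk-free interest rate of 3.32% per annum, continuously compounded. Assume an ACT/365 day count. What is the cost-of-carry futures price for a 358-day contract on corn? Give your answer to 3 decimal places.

$6.233 per bushel

F = S·e^(rT) = 6.033 · e^(0.0332 × 358/365) = 6.033 · e^0.032563
= 6.033 × 1.033099 = $6.233 per bushel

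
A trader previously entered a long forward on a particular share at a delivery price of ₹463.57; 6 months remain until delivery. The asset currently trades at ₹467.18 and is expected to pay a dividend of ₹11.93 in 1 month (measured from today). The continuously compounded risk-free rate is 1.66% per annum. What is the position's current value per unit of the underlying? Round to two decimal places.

-₹4.47

PV(remaining dividends) I = 11.93·e^(−0.0166·1/12) = 11.9135
Current forward F = (S − I)·e^(rT) = (467.18 − 11.9135)·e^(0.0166·6/12) = 455.2665 × 1.008335 = 459.0611
Value (long) = (F − K)·e^(−rT) = (459.0611 − 463.57) × 0.991734 = -4.4716
Value = -₹4.47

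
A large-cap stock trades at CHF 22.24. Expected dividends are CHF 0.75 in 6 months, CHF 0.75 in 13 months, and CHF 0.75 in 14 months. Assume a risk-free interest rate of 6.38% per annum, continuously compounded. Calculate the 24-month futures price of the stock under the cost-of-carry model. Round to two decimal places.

CHF 22.86

PV(dividends) I = 0.75·e^(−0.0638·6/12) + 0.75·e^(−0.0638·13/12) + 0.75·e^(−0.0638·14/12)
I = 0.7265 + 0.6999 + 0.6962 = 2.1226
F = (S − I)·e^(rT) = (22.24 − 2.1226) · e^(0.0638·24/12)
= 20.1174 · e^0.127600 = 20.1174 × 1.136098 = CHF 22.86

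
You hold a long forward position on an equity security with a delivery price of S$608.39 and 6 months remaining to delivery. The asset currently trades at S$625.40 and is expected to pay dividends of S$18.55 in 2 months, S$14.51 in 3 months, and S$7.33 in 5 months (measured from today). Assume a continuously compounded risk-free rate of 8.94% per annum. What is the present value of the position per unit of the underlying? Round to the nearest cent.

S$4.08

PV(remaining dividends) I = 18.55·e^(−0.0894·2/12) + 14.51·e^(−0.0894·3/12) + 7.33·e^(−0.0894·5/12) = 39.5269
Current forward F = (S − I)·e^(rT) = (625.40 − 39.5269)·e^(0.0894·6/12) = 585.8731 × 1.045714 = 612.6557
Value (long) = (F − K)·e^(−rT) = (612.6557 − 608.39) × 0.956284 = 4.0792
Value = S$4.08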